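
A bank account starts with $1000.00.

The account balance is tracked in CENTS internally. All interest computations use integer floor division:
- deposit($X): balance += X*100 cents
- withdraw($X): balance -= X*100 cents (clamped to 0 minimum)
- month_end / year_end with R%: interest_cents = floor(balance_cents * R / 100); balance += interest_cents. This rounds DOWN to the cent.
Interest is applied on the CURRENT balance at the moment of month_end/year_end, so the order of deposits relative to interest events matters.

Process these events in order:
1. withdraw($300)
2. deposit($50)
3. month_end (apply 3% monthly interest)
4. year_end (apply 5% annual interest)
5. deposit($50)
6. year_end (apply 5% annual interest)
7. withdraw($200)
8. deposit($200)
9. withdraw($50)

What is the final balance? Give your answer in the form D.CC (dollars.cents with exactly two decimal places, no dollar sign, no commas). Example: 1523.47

Answer: 854.17

Derivation:
After 1 (withdraw($300)): balance=$700.00 total_interest=$0.00
After 2 (deposit($50)): balance=$750.00 total_interest=$0.00
After 3 (month_end (apply 3% monthly interest)): balance=$772.50 total_interest=$22.50
After 4 (year_end (apply 5% annual interest)): balance=$811.12 total_interest=$61.12
After 5 (deposit($50)): balance=$861.12 total_interest=$61.12
After 6 (year_end (apply 5% annual interest)): balance=$904.17 total_interest=$104.17
After 7 (withdraw($200)): balance=$704.17 total_interest=$104.17
After 8 (deposit($200)): balance=$904.17 total_interest=$104.17
After 9 (withdraw($50)): balance=$854.17 total_interest=$104.17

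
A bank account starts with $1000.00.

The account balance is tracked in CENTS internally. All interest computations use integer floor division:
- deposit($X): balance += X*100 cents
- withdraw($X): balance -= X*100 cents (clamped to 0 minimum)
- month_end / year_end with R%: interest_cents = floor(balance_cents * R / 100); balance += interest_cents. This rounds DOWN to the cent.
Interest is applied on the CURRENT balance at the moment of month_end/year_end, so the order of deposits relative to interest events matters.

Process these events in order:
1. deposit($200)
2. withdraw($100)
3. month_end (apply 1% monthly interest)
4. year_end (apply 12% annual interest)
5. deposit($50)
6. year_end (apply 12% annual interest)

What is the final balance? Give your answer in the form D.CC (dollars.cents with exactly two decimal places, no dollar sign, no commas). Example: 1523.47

Answer: 1449.63

Derivation:
After 1 (deposit($200)): balance=$1200.00 total_interest=$0.00
After 2 (withdraw($100)): balance=$1100.00 total_interest=$0.00
After 3 (month_end (apply 1% monthly interest)): balance=$1111.00 total_interest=$11.00
After 4 (year_end (apply 12% annual interest)): balance=$1244.32 total_interest=$144.32
After 5 (deposit($50)): balance=$1294.32 total_interest=$144.32
After 6 (year_end (apply 12% annual interest)): balance=$1449.63 total_interest=$299.63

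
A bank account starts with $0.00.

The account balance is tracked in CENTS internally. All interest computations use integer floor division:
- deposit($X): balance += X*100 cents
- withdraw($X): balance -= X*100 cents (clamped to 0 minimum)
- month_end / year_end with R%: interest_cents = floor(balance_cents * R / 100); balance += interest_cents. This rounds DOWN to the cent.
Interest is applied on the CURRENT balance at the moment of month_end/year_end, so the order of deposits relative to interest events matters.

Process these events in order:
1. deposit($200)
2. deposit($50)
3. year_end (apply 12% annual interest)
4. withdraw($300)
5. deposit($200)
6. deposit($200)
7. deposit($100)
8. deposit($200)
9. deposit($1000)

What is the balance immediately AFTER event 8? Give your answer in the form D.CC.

Answer: 700.00

Derivation:
After 1 (deposit($200)): balance=$200.00 total_interest=$0.00
After 2 (deposit($50)): balance=$250.00 total_interest=$0.00
After 3 (year_end (apply 12% annual interest)): balance=$280.00 total_interest=$30.00
After 4 (withdraw($300)): balance=$0.00 total_interest=$30.00
After 5 (deposit($200)): balance=$200.00 total_interest=$30.00
After 6 (deposit($200)): balance=$400.00 total_interest=$30.00
After 7 (deposit($100)): balance=$500.00 total_interest=$30.00
After 8 (deposit($200)): balance=$700.00 total_interest=$30.00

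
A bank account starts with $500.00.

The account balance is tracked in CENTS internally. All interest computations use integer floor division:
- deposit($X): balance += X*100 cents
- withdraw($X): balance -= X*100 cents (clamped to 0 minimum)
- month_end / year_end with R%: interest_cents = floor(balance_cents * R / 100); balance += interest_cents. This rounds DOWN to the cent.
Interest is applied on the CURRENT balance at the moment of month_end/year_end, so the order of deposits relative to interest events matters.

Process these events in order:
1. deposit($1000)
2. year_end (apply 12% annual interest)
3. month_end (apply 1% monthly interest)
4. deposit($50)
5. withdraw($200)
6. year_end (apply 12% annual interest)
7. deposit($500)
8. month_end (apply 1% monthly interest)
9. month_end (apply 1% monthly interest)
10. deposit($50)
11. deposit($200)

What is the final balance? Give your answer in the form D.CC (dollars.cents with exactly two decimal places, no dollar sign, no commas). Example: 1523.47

Answer: 2527.27

Derivation:
After 1 (deposit($1000)): balance=$1500.00 total_interest=$0.00
After 2 (year_end (apply 12% annual interest)): balance=$1680.00 total_interest=$180.00
After 3 (month_end (apply 1% monthly interest)): balance=$1696.80 total_interest=$196.80
After 4 (deposit($50)): balance=$1746.80 total_interest=$196.80
After 5 (withdraw($200)): balance=$1546.80 total_interest=$196.80
After 6 (year_end (apply 12% annual interest)): balance=$1732.41 total_interest=$382.41
After 7 (deposit($500)): balance=$2232.41 total_interest=$382.41
After 8 (month_end (apply 1% monthly interest)): balance=$2254.73 total_interest=$404.73
After 9 (month_end (apply 1% monthly interest)): balance=$2277.27 total_interest=$427.27
After 10 (deposit($50)): balance=$2327.27 total_interest=$427.27
After 11 (deposit($200)): balance=$2527.27 total_interest=$427.27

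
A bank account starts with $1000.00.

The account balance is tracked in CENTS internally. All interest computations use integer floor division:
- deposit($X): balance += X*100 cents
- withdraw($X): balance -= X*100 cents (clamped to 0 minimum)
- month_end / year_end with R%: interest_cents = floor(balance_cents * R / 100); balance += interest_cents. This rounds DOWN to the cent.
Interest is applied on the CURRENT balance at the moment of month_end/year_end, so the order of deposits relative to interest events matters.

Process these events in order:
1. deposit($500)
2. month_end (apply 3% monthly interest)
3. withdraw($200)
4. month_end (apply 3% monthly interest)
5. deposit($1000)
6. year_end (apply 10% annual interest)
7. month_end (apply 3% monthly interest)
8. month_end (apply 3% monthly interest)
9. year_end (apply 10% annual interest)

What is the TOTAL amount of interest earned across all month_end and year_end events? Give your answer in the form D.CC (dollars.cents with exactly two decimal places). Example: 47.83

After 1 (deposit($500)): balance=$1500.00 total_interest=$0.00
After 2 (month_end (apply 3% monthly interest)): balance=$1545.00 total_interest=$45.00
After 3 (withdraw($200)): balance=$1345.00 total_interest=$45.00
After 4 (month_end (apply 3% monthly interest)): balance=$1385.35 total_interest=$85.35
After 5 (deposit($1000)): balance=$2385.35 total_interest=$85.35
After 6 (year_end (apply 10% annual interest)): balance=$2623.88 total_interest=$323.88
After 7 (month_end (apply 3% monthly interest)): balance=$2702.59 total_interest=$402.59
After 8 (month_end (apply 3% monthly interest)): balance=$2783.66 total_interest=$483.66
After 9 (year_end (apply 10% annual interest)): balance=$3062.02 total_interest=$762.02

Answer: 762.02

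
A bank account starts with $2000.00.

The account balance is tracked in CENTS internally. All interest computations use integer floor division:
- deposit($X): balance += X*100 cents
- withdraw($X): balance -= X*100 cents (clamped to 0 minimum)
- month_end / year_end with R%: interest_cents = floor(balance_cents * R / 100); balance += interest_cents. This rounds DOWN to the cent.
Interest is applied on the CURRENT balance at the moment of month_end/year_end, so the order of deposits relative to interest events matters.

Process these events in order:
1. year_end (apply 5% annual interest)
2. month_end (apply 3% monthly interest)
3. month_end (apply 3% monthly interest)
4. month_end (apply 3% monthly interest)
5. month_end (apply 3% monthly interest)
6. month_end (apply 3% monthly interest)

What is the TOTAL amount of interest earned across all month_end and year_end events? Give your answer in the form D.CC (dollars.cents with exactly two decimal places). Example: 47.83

Answer: 434.46

Derivation:
After 1 (year_end (apply 5% annual interest)): balance=$2100.00 total_interest=$100.00
After 2 (month_end (apply 3% monthly interest)): balance=$2163.00 total_interest=$163.00
After 3 (month_end (apply 3% monthly interest)): balance=$2227.89 total_interest=$227.89
After 4 (month_end (apply 3% monthly interest)): balance=$2294.72 total_interest=$294.72
After 5 (month_end (apply 3% monthly interest)): balance=$2363.56 total_interest=$363.56
After 6 (month_end (apply 3% monthly interest)): balance=$2434.46 total_interest=$434.46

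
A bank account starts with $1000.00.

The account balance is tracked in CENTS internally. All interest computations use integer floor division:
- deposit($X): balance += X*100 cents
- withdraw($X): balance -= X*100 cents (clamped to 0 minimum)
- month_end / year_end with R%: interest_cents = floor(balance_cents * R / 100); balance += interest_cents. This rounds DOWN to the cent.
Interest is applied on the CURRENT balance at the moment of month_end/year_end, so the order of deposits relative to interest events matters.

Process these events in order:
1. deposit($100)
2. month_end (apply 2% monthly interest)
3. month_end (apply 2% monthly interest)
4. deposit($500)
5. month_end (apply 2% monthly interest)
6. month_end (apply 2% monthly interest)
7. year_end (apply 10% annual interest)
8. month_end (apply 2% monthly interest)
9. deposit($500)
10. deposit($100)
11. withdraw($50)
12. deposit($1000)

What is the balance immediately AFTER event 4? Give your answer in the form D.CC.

Answer: 1644.44

Derivation:
After 1 (deposit($100)): balance=$1100.00 total_interest=$0.00
After 2 (month_end (apply 2% monthly interest)): balance=$1122.00 total_interest=$22.00
After 3 (month_end (apply 2% monthly interest)): balance=$1144.44 total_interest=$44.44
After 4 (deposit($500)): balance=$1644.44 total_interest=$44.44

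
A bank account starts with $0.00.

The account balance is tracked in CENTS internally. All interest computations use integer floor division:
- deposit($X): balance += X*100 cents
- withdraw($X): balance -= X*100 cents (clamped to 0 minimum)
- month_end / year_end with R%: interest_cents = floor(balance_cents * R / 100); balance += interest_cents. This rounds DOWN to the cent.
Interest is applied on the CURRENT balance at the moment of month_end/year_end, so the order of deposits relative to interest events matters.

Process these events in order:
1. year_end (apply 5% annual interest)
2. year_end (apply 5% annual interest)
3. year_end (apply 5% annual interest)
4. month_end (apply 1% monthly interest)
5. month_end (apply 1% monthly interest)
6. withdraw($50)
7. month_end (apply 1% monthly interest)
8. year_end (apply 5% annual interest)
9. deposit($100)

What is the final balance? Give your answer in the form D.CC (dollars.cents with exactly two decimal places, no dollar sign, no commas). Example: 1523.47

After 1 (year_end (apply 5% annual interest)): balance=$0.00 total_interest=$0.00
After 2 (year_end (apply 5% annual interest)): balance=$0.00 total_interest=$0.00
After 3 (year_end (apply 5% annual interest)): balance=$0.00 total_interest=$0.00
After 4 (month_end (apply 1% monthly interest)): balance=$0.00 total_interest=$0.00
After 5 (month_end (apply 1% monthly interest)): balance=$0.00 total_interest=$0.00
After 6 (withdraw($50)): balance=$0.00 total_interest=$0.00
After 7 (month_end (apply 1% monthly interest)): balance=$0.00 total_interest=$0.00
After 8 (year_end (apply 5% annual interest)): balance=$0.00 total_interest=$0.00
After 9 (deposit($100)): balance=$100.00 total_interest=$0.00

Answer: 100.00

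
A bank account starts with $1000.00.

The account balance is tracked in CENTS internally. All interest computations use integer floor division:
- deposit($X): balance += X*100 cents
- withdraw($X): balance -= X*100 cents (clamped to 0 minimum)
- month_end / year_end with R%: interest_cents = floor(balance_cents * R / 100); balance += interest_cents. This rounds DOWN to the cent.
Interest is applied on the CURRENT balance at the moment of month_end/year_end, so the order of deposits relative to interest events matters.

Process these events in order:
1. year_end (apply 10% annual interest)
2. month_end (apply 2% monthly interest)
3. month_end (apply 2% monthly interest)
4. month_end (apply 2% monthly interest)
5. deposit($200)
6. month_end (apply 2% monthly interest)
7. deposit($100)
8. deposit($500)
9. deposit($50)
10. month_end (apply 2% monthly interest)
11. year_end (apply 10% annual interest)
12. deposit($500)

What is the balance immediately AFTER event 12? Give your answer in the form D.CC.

Answer: 2794.10

Derivation:
After 1 (year_end (apply 10% annual interest)): balance=$1100.00 total_interest=$100.00
After 2 (month_end (apply 2% monthly interest)): balance=$1122.00 total_interest=$122.00
After 3 (month_end (apply 2% monthly interest)): balance=$1144.44 total_interest=$144.44
After 4 (month_end (apply 2% monthly interest)): balance=$1167.32 total_interest=$167.32
After 5 (deposit($200)): balance=$1367.32 total_interest=$167.32
After 6 (month_end (apply 2% monthly interest)): balance=$1394.66 total_interest=$194.66
After 7 (deposit($100)): balance=$1494.66 total_interest=$194.66
After 8 (deposit($500)): balance=$1994.66 total_interest=$194.66
After 9 (deposit($50)): balance=$2044.66 total_interest=$194.66
After 10 (month_end (apply 2% monthly interest)): balance=$2085.55 total_interest=$235.55
After 11 (year_end (apply 10% annual interest)): balance=$2294.10 total_interest=$444.10
After 12 (deposit($500)): balance=$2794.10 total_interest=$444.10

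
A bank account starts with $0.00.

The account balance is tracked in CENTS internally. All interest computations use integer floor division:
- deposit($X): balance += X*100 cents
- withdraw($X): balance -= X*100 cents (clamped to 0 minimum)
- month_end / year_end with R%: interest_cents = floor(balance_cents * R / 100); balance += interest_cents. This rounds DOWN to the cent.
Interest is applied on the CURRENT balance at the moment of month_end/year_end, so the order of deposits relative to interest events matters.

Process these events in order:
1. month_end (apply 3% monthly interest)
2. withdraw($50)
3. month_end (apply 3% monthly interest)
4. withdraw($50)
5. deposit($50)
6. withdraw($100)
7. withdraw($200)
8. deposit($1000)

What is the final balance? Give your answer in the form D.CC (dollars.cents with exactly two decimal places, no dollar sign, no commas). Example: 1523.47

Answer: 1000.00

Derivation:
After 1 (month_end (apply 3% monthly interest)): balance=$0.00 total_interest=$0.00
After 2 (withdraw($50)): balance=$0.00 total_interest=$0.00
After 3 (month_end (apply 3% monthly interest)): balance=$0.00 total_interest=$0.00
After 4 (withdraw($50)): balance=$0.00 total_interest=$0.00
After 5 (deposit($50)): balance=$50.00 total_interest=$0.00
After 6 (withdraw($100)): balance=$0.00 total_interest=$0.00
After 7 (withdraw($200)): balance=$0.00 total_interest=$0.00
After 8 (deposit($1000)): balance=$1000.00 total_interest=$0.00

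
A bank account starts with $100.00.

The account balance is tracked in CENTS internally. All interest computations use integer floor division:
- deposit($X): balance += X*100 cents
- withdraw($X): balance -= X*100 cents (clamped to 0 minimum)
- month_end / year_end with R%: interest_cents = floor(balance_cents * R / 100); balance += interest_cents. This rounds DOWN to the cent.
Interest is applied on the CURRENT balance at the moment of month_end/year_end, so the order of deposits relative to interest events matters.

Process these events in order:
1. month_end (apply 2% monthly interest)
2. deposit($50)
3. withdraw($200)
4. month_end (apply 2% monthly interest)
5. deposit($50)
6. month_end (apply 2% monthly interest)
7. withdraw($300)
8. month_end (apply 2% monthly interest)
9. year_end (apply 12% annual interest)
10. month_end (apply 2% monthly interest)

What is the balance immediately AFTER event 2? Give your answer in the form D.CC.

Answer: 152.00

Derivation:
After 1 (month_end (apply 2% monthly interest)): balance=$102.00 total_interest=$2.00
After 2 (deposit($50)): balance=$152.00 total_interest=$2.00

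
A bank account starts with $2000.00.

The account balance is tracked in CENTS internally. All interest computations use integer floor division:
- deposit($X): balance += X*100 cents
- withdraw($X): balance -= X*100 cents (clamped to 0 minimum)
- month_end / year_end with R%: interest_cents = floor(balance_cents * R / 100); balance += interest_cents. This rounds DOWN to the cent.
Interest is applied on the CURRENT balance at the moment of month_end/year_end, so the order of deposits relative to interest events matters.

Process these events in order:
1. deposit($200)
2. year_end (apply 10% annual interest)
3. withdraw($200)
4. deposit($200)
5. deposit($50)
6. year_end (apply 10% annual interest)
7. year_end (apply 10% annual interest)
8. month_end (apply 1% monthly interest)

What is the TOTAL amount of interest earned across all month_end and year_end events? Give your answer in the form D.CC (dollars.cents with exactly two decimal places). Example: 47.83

Answer: 768.58

Derivation:
After 1 (deposit($200)): balance=$2200.00 total_interest=$0.00
After 2 (year_end (apply 10% annual interest)): balance=$2420.00 total_interest=$220.00
After 3 (withdraw($200)): balance=$2220.00 total_interest=$220.00
After 4 (deposit($200)): balance=$2420.00 total_interest=$220.00
After 5 (deposit($50)): balance=$2470.00 total_interest=$220.00
After 6 (year_end (apply 10% annual interest)): balance=$2717.00 total_interest=$467.00
After 7 (year_end (apply 10% annual interest)): balance=$2988.70 total_interest=$738.70
After 8 (month_end (apply 1% monthly interest)): balance=$3018.58 total_interest=$768.58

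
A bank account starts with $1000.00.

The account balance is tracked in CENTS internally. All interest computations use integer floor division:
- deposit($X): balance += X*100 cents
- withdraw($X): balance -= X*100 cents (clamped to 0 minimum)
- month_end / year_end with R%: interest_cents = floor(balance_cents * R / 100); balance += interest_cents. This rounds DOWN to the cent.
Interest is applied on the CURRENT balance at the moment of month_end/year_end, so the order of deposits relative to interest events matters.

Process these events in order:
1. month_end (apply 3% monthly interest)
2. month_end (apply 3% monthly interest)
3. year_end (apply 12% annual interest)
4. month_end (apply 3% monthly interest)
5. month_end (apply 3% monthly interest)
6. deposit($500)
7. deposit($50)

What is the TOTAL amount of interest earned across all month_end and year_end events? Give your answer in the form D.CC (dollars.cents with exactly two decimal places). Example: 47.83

Answer: 260.55

Derivation:
After 1 (month_end (apply 3% monthly interest)): balance=$1030.00 total_interest=$30.00
After 2 (month_end (apply 3% monthly interest)): balance=$1060.90 total_interest=$60.90
After 3 (year_end (apply 12% annual interest)): balance=$1188.20 total_interest=$188.20
After 4 (month_end (apply 3% monthly interest)): balance=$1223.84 total_interest=$223.84
After 5 (month_end (apply 3% monthly interest)): balance=$1260.55 total_interest=$260.55
After 6 (deposit($500)): balance=$1760.55 total_interest=$260.55
After 7 (deposit($50)): balance=$1810.55 total_interest=$260.55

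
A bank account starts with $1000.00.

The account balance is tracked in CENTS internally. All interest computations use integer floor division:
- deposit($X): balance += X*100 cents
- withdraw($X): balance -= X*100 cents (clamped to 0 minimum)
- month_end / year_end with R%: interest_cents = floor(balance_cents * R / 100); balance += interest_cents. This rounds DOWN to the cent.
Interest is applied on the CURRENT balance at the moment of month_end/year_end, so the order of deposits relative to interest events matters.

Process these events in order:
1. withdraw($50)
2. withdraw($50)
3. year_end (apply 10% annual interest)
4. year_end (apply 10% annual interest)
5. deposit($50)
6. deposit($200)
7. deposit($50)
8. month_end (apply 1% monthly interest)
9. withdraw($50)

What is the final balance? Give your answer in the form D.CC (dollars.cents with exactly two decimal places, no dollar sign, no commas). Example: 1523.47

After 1 (withdraw($50)): balance=$950.00 total_interest=$0.00
After 2 (withdraw($50)): balance=$900.00 total_interest=$0.00
After 3 (year_end (apply 10% annual interest)): balance=$990.00 total_interest=$90.00
After 4 (year_end (apply 10% annual interest)): balance=$1089.00 total_interest=$189.00
After 5 (deposit($50)): balance=$1139.00 total_interest=$189.00
After 6 (deposit($200)): balance=$1339.00 total_interest=$189.00
After 7 (deposit($50)): balance=$1389.00 total_interest=$189.00
After 8 (month_end (apply 1% monthly interest)): balance=$1402.89 total_interest=$202.89
After 9 (withdraw($50)): balance=$1352.89 total_interest=$202.89

Answer: 1352.89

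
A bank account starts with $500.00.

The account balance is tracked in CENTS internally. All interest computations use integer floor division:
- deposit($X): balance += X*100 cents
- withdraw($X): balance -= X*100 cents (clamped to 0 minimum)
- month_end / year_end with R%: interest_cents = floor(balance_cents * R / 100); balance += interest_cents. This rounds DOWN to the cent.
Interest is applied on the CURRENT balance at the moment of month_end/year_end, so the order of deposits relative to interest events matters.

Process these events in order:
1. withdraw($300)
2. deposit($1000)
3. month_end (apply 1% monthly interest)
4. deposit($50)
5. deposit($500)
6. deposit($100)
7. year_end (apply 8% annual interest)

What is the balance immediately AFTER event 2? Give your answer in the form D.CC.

After 1 (withdraw($300)): balance=$200.00 total_interest=$0.00
After 2 (deposit($1000)): balance=$1200.00 total_interest=$0.00

Answer: 1200.00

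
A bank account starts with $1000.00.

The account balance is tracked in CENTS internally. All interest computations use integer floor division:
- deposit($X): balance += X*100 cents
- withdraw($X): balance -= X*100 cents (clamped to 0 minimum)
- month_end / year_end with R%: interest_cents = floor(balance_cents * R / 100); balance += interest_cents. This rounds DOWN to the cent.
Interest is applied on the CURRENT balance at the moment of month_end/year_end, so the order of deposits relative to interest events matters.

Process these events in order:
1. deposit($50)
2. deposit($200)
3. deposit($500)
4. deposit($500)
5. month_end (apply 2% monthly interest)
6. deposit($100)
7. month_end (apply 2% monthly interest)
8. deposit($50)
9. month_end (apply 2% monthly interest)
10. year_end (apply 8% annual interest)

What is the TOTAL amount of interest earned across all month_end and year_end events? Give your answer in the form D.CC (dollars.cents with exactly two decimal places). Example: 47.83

Answer: 346.17

Derivation:
After 1 (deposit($50)): balance=$1050.00 total_interest=$0.00
After 2 (deposit($200)): balance=$1250.00 total_interest=$0.00
After 3 (deposit($500)): balance=$1750.00 total_interest=$0.00
After 4 (deposit($500)): balance=$2250.00 total_interest=$0.00
After 5 (month_end (apply 2% monthly interest)): balance=$2295.00 total_interest=$45.00
After 6 (deposit($100)): balance=$2395.00 total_interest=$45.00
After 7 (month_end (apply 2% monthly interest)): balance=$2442.90 total_interest=$92.90
After 8 (deposit($50)): balance=$2492.90 total_interest=$92.90
After 9 (month_end (apply 2% monthly interest)): balance=$2542.75 total_interest=$142.75
After 10 (year_end (apply 8% annual interest)): balance=$2746.17 total_interest=$346.17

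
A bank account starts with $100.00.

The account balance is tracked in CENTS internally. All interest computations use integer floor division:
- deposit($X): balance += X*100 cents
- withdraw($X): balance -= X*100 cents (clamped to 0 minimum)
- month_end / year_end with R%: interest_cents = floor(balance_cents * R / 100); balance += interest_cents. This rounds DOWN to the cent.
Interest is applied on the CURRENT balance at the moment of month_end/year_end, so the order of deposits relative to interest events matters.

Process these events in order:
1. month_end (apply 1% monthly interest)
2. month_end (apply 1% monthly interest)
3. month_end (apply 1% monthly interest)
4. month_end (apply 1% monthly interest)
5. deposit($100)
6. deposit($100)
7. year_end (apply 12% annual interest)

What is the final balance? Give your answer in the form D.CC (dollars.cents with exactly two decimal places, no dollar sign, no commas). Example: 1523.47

Answer: 340.54

Derivation:
After 1 (month_end (apply 1% monthly interest)): balance=$101.00 total_interest=$1.00
After 2 (month_end (apply 1% monthly interest)): balance=$102.01 total_interest=$2.01
After 3 (month_end (apply 1% monthly interest)): balance=$103.03 total_interest=$3.03
After 4 (month_end (apply 1% monthly interest)): balance=$104.06 total_interest=$4.06
After 5 (deposit($100)): balance=$204.06 total_interest=$4.06
After 6 (deposit($100)): balance=$304.06 total_interest=$4.06
After 7 (year_end (apply 12% annual interest)): balance=$340.54 total_interest=$40.54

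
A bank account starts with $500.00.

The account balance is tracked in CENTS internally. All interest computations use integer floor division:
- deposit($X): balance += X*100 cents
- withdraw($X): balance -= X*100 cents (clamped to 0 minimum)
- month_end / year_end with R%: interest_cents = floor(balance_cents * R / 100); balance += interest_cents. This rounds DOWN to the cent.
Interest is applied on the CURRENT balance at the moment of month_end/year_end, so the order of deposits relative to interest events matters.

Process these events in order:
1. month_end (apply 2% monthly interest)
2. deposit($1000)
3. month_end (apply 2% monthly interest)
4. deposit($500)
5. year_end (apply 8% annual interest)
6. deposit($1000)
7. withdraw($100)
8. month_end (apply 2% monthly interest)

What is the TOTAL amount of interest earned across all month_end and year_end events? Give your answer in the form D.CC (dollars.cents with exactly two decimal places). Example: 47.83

After 1 (month_end (apply 2% monthly interest)): balance=$510.00 total_interest=$10.00
After 2 (deposit($1000)): balance=$1510.00 total_interest=$10.00
After 3 (month_end (apply 2% monthly interest)): balance=$1540.20 total_interest=$40.20
After 4 (deposit($500)): balance=$2040.20 total_interest=$40.20
After 5 (year_end (apply 8% annual interest)): balance=$2203.41 total_interest=$203.41
After 6 (deposit($1000)): balance=$3203.41 total_interest=$203.41
After 7 (withdraw($100)): balance=$3103.41 total_interest=$203.41
After 8 (month_end (apply 2% monthly interest)): balance=$3165.47 total_interest=$265.47

Answer: 265.47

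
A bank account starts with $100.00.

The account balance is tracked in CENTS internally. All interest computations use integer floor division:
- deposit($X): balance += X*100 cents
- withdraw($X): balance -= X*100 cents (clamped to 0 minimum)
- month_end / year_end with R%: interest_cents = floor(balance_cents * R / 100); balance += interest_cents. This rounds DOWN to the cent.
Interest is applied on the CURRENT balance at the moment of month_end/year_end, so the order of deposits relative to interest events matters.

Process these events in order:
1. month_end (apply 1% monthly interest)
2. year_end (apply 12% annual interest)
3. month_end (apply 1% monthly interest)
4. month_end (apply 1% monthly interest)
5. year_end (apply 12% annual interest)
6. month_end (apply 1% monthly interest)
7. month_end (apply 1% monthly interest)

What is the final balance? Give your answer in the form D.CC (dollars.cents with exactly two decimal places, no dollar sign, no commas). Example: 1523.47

Answer: 131.82

Derivation:
After 1 (month_end (apply 1% monthly interest)): balance=$101.00 total_interest=$1.00
After 2 (year_end (apply 12% annual interest)): balance=$113.12 total_interest=$13.12
After 3 (month_end (apply 1% monthly interest)): balance=$114.25 total_interest=$14.25
After 4 (month_end (apply 1% monthly interest)): balance=$115.39 total_interest=$15.39
After 5 (year_end (apply 12% annual interest)): balance=$129.23 total_interest=$29.23
After 6 (month_end (apply 1% monthly interest)): balance=$130.52 total_interest=$30.52
After 7 (month_end (apply 1% monthly interest)): balance=$131.82 total_interest=$31.82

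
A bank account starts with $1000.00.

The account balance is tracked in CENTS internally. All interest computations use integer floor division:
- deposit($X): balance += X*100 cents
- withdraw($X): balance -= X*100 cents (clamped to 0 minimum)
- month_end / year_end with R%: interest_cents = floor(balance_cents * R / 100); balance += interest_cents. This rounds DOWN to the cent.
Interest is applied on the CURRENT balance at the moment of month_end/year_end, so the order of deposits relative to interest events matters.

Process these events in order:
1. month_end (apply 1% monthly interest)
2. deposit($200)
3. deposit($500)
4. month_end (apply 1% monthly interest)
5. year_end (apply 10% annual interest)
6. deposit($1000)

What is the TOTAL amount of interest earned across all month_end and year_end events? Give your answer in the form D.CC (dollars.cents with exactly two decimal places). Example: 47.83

After 1 (month_end (apply 1% monthly interest)): balance=$1010.00 total_interest=$10.00
After 2 (deposit($200)): balance=$1210.00 total_interest=$10.00
After 3 (deposit($500)): balance=$1710.00 total_interest=$10.00
After 4 (month_end (apply 1% monthly interest)): balance=$1727.10 total_interest=$27.10
After 5 (year_end (apply 10% annual interest)): balance=$1899.81 total_interest=$199.81
After 6 (deposit($1000)): balance=$2899.81 total_interest=$199.81

Answer: 199.81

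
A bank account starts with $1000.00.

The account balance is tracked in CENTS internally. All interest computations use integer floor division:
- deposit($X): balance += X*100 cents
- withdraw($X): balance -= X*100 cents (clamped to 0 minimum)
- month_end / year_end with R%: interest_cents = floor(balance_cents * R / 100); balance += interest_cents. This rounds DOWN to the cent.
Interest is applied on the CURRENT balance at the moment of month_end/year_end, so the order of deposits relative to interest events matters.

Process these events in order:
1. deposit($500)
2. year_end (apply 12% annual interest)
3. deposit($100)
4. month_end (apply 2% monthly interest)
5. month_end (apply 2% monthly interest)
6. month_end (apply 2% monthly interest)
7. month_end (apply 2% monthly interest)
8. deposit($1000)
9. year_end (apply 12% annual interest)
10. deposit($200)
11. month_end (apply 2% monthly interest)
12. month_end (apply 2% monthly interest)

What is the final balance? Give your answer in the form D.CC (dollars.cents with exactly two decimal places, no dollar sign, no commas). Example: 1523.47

Answer: 3618.40

Derivation:
After 1 (deposit($500)): balance=$1500.00 total_interest=$0.00
After 2 (year_end (apply 12% annual interest)): balance=$1680.00 total_interest=$180.00
After 3 (deposit($100)): balance=$1780.00 total_interest=$180.00
After 4 (month_end (apply 2% monthly interest)): balance=$1815.60 total_interest=$215.60
After 5 (month_end (apply 2% monthly interest)): balance=$1851.91 total_interest=$251.91
After 6 (month_end (apply 2% monthly interest)): balance=$1888.94 total_interest=$288.94
After 7 (month_end (apply 2% monthly interest)): balance=$1926.71 total_interest=$326.71
After 8 (deposit($1000)): balance=$2926.71 total_interest=$326.71
After 9 (year_end (apply 12% annual interest)): balance=$3277.91 total_interest=$677.91
After 10 (deposit($200)): balance=$3477.91 total_interest=$677.91
After 11 (month_end (apply 2% monthly interest)): balance=$3547.46 total_interest=$747.46
After 12 (month_end (apply 2% monthly interest)): balance=$3618.40 total_interest=$818.40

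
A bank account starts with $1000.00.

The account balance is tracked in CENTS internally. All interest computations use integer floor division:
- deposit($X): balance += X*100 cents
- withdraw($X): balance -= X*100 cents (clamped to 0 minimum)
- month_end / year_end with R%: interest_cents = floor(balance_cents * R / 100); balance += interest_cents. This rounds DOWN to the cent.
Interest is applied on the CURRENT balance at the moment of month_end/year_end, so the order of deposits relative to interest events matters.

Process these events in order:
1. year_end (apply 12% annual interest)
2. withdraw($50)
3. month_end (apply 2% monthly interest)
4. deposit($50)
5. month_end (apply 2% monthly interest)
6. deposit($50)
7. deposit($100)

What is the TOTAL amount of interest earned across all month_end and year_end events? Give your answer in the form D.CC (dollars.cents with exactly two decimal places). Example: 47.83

Answer: 164.22

Derivation:
After 1 (year_end (apply 12% annual interest)): balance=$1120.00 total_interest=$120.00
After 2 (withdraw($50)): balance=$1070.00 total_interest=$120.00
After 3 (month_end (apply 2% monthly interest)): balance=$1091.40 total_interest=$141.40
After 4 (deposit($50)): balance=$1141.40 total_interest=$141.40
After 5 (month_end (apply 2% monthly interest)): balance=$1164.22 total_interest=$164.22
After 6 (deposit($50)): balance=$1214.22 total_interest=$164.22
After 7 (deposit($100)): balance=$1314.22 total_interest=$164.22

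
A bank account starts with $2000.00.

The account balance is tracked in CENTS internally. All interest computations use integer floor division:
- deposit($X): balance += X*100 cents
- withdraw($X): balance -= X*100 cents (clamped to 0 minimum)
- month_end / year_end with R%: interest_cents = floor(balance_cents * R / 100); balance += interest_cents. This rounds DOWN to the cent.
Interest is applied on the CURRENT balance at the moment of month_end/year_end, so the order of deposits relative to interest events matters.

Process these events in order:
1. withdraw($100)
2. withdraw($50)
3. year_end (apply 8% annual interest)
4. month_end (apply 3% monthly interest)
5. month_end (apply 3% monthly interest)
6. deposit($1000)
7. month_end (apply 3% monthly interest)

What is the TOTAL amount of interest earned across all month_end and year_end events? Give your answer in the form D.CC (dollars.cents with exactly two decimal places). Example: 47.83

Answer: 363.26

Derivation:
After 1 (withdraw($100)): balance=$1900.00 total_interest=$0.00
After 2 (withdraw($50)): balance=$1850.00 total_interest=$0.00
After 3 (year_end (apply 8% annual interest)): balance=$1998.00 total_interest=$148.00
After 4 (month_end (apply 3% monthly interest)): balance=$2057.94 total_interest=$207.94
After 5 (month_end (apply 3% monthly interest)): balance=$2119.67 total_interest=$269.67
After 6 (deposit($1000)): balance=$3119.67 total_interest=$269.67
After 7 (month_end (apply 3% monthly interest)): balance=$3213.26 total_interest=$363.26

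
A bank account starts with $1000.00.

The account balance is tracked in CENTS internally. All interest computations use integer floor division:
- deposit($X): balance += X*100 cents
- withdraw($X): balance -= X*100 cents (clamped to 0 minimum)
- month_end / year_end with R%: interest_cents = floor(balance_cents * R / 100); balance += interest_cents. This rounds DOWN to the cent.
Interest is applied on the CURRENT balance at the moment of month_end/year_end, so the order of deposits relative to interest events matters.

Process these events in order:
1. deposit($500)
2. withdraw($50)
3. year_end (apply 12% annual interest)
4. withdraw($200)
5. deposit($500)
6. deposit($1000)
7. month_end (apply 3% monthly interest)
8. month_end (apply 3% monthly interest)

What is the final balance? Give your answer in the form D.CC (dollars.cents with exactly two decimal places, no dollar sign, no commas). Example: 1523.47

Answer: 3102.07

Derivation:
After 1 (deposit($500)): balance=$1500.00 total_interest=$0.00
After 2 (withdraw($50)): balance=$1450.00 total_interest=$0.00
After 3 (year_end (apply 12% annual interest)): balance=$1624.00 total_interest=$174.00
After 4 (withdraw($200)): balance=$1424.00 total_interest=$174.00
After 5 (deposit($500)): balance=$1924.00 total_interest=$174.00
After 6 (deposit($1000)): balance=$2924.00 total_interest=$174.00
After 7 (month_end (apply 3% monthly interest)): balance=$3011.72 total_interest=$261.72
After 8 (month_end (apply 3% monthly interest)): balance=$3102.07 total_interest=$352.07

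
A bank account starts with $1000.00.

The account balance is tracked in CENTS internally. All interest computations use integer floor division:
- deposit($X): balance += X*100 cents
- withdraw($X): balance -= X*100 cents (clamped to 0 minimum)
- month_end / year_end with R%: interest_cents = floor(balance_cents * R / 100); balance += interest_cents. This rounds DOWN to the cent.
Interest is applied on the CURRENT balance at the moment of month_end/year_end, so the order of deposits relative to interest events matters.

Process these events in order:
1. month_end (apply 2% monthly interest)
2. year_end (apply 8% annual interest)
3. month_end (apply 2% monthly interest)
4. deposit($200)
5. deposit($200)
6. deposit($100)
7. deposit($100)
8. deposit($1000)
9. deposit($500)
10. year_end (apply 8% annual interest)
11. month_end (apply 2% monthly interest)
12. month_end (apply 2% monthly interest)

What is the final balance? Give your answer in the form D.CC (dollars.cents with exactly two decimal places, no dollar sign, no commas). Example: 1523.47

Answer: 3622.17

Derivation:
After 1 (month_end (apply 2% monthly interest)): balance=$1020.00 total_interest=$20.00
After 2 (year_end (apply 8% annual interest)): balance=$1101.60 total_interest=$101.60
After 3 (month_end (apply 2% monthly interest)): balance=$1123.63 total_interest=$123.63
After 4 (deposit($200)): balance=$1323.63 total_interest=$123.63
After 5 (deposit($200)): balance=$1523.63 total_interest=$123.63
After 6 (deposit($100)): balance=$1623.63 total_interest=$123.63
After 7 (deposit($100)): balance=$1723.63 total_interest=$123.63
After 8 (deposit($1000)): balance=$2723.63 total_interest=$123.63
After 9 (deposit($500)): balance=$3223.63 total_interest=$123.63
After 10 (year_end (apply 8% annual interest)): balance=$3481.52 total_interest=$381.52
After 11 (month_end (apply 2% monthly interest)): balance=$3551.15 total_interest=$451.15
After 12 (month_end (apply 2% monthly interest)): balance=$3622.17 total_interest=$522.17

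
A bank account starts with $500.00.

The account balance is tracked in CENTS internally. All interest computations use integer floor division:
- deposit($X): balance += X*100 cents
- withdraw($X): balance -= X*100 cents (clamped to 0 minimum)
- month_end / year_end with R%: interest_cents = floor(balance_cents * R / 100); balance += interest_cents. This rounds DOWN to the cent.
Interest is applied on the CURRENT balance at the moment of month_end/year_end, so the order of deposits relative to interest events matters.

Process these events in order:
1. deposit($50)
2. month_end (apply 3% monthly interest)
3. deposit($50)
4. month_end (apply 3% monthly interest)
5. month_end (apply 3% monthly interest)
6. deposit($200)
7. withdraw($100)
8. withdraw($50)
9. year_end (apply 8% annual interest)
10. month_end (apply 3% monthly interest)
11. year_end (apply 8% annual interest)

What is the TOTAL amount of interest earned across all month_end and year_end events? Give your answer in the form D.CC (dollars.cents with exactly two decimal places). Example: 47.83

After 1 (deposit($50)): balance=$550.00 total_interest=$0.00
After 2 (month_end (apply 3% monthly interest)): balance=$566.50 total_interest=$16.50
After 3 (deposit($50)): balance=$616.50 total_interest=$16.50
After 4 (month_end (apply 3% monthly interest)): balance=$634.99 total_interest=$34.99
After 5 (month_end (apply 3% monthly interest)): balance=$654.03 total_interest=$54.03
After 6 (deposit($200)): balance=$854.03 total_interest=$54.03
After 7 (withdraw($100)): balance=$754.03 total_interest=$54.03
After 8 (withdraw($50)): balance=$704.03 total_interest=$54.03
After 9 (year_end (apply 8% annual interest)): balance=$760.35 total_interest=$110.35
After 10 (month_end (apply 3% monthly interest)): balance=$783.16 total_interest=$133.16
After 11 (year_end (apply 8% annual interest)): balance=$845.81 total_interest=$195.81

Answer: 195.81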